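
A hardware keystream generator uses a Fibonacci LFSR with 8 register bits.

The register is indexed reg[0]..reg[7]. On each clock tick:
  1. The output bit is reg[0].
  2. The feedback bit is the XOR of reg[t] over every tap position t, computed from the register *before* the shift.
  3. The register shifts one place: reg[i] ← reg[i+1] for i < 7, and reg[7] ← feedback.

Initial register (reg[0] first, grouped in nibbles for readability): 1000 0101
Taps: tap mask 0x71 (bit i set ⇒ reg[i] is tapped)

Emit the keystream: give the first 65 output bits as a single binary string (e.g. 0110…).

10000101001111101010101110000011000101011001100101111110111100110

k : reg_k → out_k, fb_k
0: 10000101 → 1, fb=0
1: 00001010 → 0, fb=0
2: 00010100 → 0, fb=1
3: 00101001 → 0, fb=1
4: 01010011 → 0, fb=1
5: 10100111 → 1, fb=1
6: 01001111 → 0, fb=1
7: 10011111 → 1, fb=0
8: 00111110 → 0, fb=1
9: 01111101 → 0, fb=0
10: 11111010 → 1, fb=1
11: 11110101 → 1, fb=0
12: 11101010 → 1, fb=1
13: 11010101 → 1, fb=0
14: 10101010 → 1, fb=1
15: 01010101 → 0, fb=1
16: 10101011 → 1, fb=1
17: 01010111 → 0, fb=0
18: 10101110 → 1, fb=0
19: 01011100 → 0, fb=0
20: 10111000 → 1, fb=0
21: 01110000 → 0, fb=0
22: 11100000 → 1, fb=1
23: 11000001 → 1, fb=1
24: 10000011 → 1, fb=0
25: 00000110 → 0, fb=0
26: 00001100 → 0, fb=0
27: 00011000 → 0, fb=1
28: 00110001 → 0, fb=0
29: 01100010 → 0, fb=1
30: 11000101 → 1, fb=0
31: 10001010 → 1, fb=1
32: 00010101 → 0, fb=1
33: 00101011 → 0, fb=0
34: 01010110 → 0, fb=0
35: 10101100 → 1, fb=1
36: 01011001 → 0, fb=1
37: 10110011 → 1, fb=0
38: 01100110 → 0, fb=0
39: 11001100 → 1, fb=1
40: 10011001 → 1, fb=0
41: 00110010 → 0, fb=1
42: 01100101 → 0, fb=1
43: 11001011 → 1, fb=1
44: 10010111 → 1, fb=1
45: 00101111 → 0, fb=1
46: 01011111 → 0, fb=1
47: 10111111 → 1, fb=0
48: 01111110 → 0, fb=1
49: 11111101 → 1, fb=1
50: 11111011 → 1, fb=1
51: 11110111 → 1, fb=1
52: 11101111 → 1, fb=0
53: 11011110 → 1, fb=0
54: 10111100 → 1, fb=1
55: 01111001 → 0, fb=1
56: 11110011 → 1, fb=0
57: 11100110 → 1, fb=1
58: 11001101 → 1, fb=1
59: 10011011 → 1, fb=1
60: 00110111 → 0, fb=0
61: 01101110 → 0, fb=1
62: 11011101 → 1, fb=1
63: 10111011 → 1, fb=1
64: 01110111 → 0, fb=0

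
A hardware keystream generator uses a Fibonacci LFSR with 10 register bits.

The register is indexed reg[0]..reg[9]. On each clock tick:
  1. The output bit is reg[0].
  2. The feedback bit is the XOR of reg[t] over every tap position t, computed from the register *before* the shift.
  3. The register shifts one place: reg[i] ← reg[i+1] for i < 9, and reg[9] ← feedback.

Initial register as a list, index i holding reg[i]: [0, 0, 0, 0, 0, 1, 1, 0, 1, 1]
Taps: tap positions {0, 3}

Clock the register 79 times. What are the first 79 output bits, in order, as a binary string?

tick  register→output (feedback)
  0  0000011011→0 (0)
  1  0000110110→0 (0)
  2  0001101100→0 (1)
  3  0011011001→0 (1)
  4  0110110011→0 (0)
  5  1101100110→1 (0)
  6  1011001100→1 (0)
  7  0110011000→0 (0)
  8  1100110000→1 (1)
  9  1001100001→1 (0)
 10  0011000010→0 (1)
 11  0110000101→0 (0)
 12  1100001010→1 (1)
 13  1000010101→1 (1)
 14  0000101011→0 (0)
 15  0001010110→0 (1)
 16  0010101101→0 (0)
 17  0101011010→0 (1)
 18  1010110101→1 (1)
 19  0101101011→0 (1)
 20  1011010111→1 (0)
 21  0110101110→0 (0)
 22  1101011100→1 (0)
 23  1010111000→1 (1)
 24  0101110001→0 (1)
 25  1011100011→1 (0)
 26  0111000110→0 (1)
 27  1110001101→1 (1)
 28  1100011011→1 (1)
 29  1000110111→1 (1)
 30  0001101111→0 (1)
 31  0011011111→0 (1)
 32  0110111111→0 (0)
 33  1101111110→1 (0)
 34  1011111100→1 (0)
 35  0111111000→0 (1)
 36  1111110001→1 (0)
 37  1111100010→1 (0)
 38  1111000100→1 (0)
 39  1110001000→1 (1)
 40  1100010001→1 (1)
 41  1000100011→1 (1)
 42  0001000111→0 (1)
 43  0010001111→0 (0)
 44  0100011110→0 (0)
 45  1000111100→1 (1)
 46  0001111001→0 (1)
 47  0011110011→0 (1)
 48  0111100111→0 (1)
 49  1111001111→1 (0)
 50  1110011110→1 (1)
 51  1100111101→1 (1)
 52  1001111011→1 (0)
 53  0011110110→0 (1)
 54  0111101101→0 (1)
 55  1111011011→1 (0)
 56  1110110110→1 (1)
 57  1101101101→1 (0)
 58  1011011010→1 (0)
 59  0110110100→0 (0)
 60  1101101000→1 (0)
 61  1011010000→1 (0)
 62  0110100000→0 (0)
 63  1101000000→1 (0)
 64  1010000000→1 (1)
 65  0100000001→0 (0)
 66  1000000010→1 (1)
 67  0000000101→0 (0)
 68  0000001010→0 (0)
 69  0000010100→0 (0)
 70  0000101000→0 (0)
 71  0001010000→0 (1)
 72  0010100001→0 (0)
 73  0101000010→0 (1)
 74  1010000101→1 (1)
 75  0100001011→0 (0)
 76  1000010110→1 (1)
 77  0000101101→0 (0)
 78  0001011010→0 (1)

0000011011001100001010110101110001101111110001000111100111101101101000000010100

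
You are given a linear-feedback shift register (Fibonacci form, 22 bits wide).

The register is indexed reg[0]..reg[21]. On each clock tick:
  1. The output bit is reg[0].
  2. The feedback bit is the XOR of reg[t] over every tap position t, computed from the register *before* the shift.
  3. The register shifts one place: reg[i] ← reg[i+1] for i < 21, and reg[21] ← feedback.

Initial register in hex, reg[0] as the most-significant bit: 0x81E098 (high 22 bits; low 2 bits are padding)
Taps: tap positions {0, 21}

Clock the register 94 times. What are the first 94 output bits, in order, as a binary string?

1000000111100000100110111111101011111100010010101011001010100001110011001000110011111010001000

k : reg_k → out_k, fb_k
0: 1000000111100000100110 → 1, fb=1
1: 0000001111000001001101 → 0, fb=1
2: 0000011110000010011011 → 0, fb=1
3: 0000111100000100110111 → 0, fb=1
4: 0001111000001001101111 → 0, fb=1
5: 0011110000010011011111 → 0, fb=1
6: 0111100000100110111111 → 0, fb=1
7: 1111000001001101111111 → 1, fb=0
8: 1110000010011011111110 → 1, fb=1
9: 1100000100110111111101 → 1, fb=0
10: 1000001001101111111010 → 1, fb=1
11: 0000010011011111110101 → 0, fb=1
12: 0000100110111111101011 → 0, fb=1
13: 0001001101111111010111 → 0, fb=1
14: 0010011011111110101111 → 0, fb=1
15: 0100110111111101011111 → 0, fb=1
16: 1001101111111010111111 → 1, fb=0
17: 0011011111110101111110 → 0, fb=0
18: 0110111111101011111100 → 0, fb=0
19: 1101111111010111111000 → 1, fb=1
20: 1011111110101111110001 → 1, fb=0
21: 0111111101011111100010 → 0, fb=0
22: 1111111010111111000100 → 1, fb=1
23: 1111110101111110001001 → 1, fb=0
24: 1111101011111100010010 → 1, fb=1
25: 1111010111111000100101 → 1, fb=0
26: 1110101111110001001010 → 1, fb=1
27: 1101011111100010010101 → 1, fb=0
28: 1010111111000100101010 → 1, fb=1
29: 0101111110001001010101 → 0, fb=1
30: 1011111100010010101011 → 1, fb=0
31: 0111111000100101010110 → 0, fb=0
32: 1111110001001010101100 → 1, fb=1
33: 1111100010010101011001 → 1, fb=0
34: 1111000100101010110010 → 1, fb=1
35: 1110001001010101100101 → 1, fb=0
36: 1100010010101011001010 → 1, fb=1
37: 1000100101010110010101 → 1, fb=0
38: 0001001010101100101010 → 0, fb=0
39: 0010010101011001010100 → 0, fb=0
40: 0100101010110010101000 → 0, fb=0
41: 1001010101100101010000 → 1, fb=1
42: 0010101011001010100001 → 0, fb=1
43: 0101010110010101000011 → 0, fb=1
44: 1010101100101010000111 → 1, fb=0
45: 0101011001010100001110 → 0, fb=0
46: 1010110010101000011100 → 1, fb=1
47: 0101100101010000111001 → 0, fb=1
48: 1011001010100001110011 → 1, fb=0
49: 0110010101000011100110 → 0, fb=0
50: 1100101010000111001100 → 1, fb=1
51: 1001010100001110011001 → 1, fb=0
52: 0010101000011100110010 → 0, fb=0
53: 0101010000111001100100 → 0, fb=0
54: 1010100001110011001000 → 1, fb=1
55: 0101000011100110010001 → 0, fb=1
56: 1010000111001100100011 → 1, fb=0
57: 0100001110011001000110 → 0, fb=0
58: 1000011100110010001100 → 1, fb=1
59: 0000111001100100011001 → 0, fb=1
60: 0001110011001000110011 → 0, fb=1
61: 0011100110010001100111 → 0, fb=1
62: 0111001100100011001111 → 0, fb=1
63: 1110011001000110011111 → 1, fb=0
64: 1100110010001100111110 → 1, fb=1
65: 1001100100011001111101 → 1, fb=0
66: 0011001000110011111010 → 0, fb=0
67: 0110010001100111110100 → 0, fb=0
68: 1100100011001111101000 → 1, fb=1
69: 1001000110011111010001 → 1, fb=0
70: 0010001100111110100010 → 0, fb=0
71: 0100011001111101000100 → 0, fb=0
72: 1000110011111010001000 → 1, fb=1
73: 0001100111110100010001 → 0, fb=1
74: 0011001111101000100011 → 0, fb=1
75: 0110011111010001000111 → 0, fb=1
76: 1100111110100010001111 → 1, fb=0
77: 1001111101000100011110 → 1, fb=1
78: 0011111010001000111101 → 0, fb=1
79: 0111110100010001111011 → 0, fb=1
80: 1111101000100011110111 → 1, fb=0
81: 1111010001000111101110 → 1, fb=1
82: 1110100010001111011101 → 1, fb=0
83: 1101000100011110111010 → 1, fb=1
84: 1010001000111101110101 → 1, fb=0
85: 0100010001111011101010 → 0, fb=0
86: 1000100011110111010100 → 1, fb=1
87: 0001000111101110101001 → 0, fb=1
88: 0010001111011101010011 → 0, fb=1
89: 0100011110111010100111 → 0, fb=1
90: 1000111101110101001111 → 1, fb=0
91: 0001111011101010011110 → 0, fb=0
92: 0011110111010100111100 → 0, fb=0
93: 0111101110101001111000 → 0, fb=0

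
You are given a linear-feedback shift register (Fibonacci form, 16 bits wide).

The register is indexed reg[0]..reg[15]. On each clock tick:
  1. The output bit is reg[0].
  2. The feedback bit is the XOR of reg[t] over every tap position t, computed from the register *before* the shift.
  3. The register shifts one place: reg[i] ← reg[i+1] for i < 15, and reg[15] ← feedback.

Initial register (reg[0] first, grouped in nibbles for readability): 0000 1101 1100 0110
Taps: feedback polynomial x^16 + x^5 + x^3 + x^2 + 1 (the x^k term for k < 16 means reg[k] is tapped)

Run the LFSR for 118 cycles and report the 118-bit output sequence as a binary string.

0000110111000110111011000011011110111011101000111111110001001100011001101001001000011010000010011110001101011101000111

step | reg (before) | out | fb
   0 | 0000110111000110 | 0 | 1
   1 | 0001101110001101 | 0 | 1
   2 | 0011011100011011 | 0 | 1
   3 | 0110111000110111 | 0 | 0
   4 | 1101110001101110 | 1 | 1
   5 | 1011100011011101 | 1 | 1
   6 | 0111000110111011 | 0 | 0
   7 | 1110001101110110 | 1 | 0
   8 | 1100011011101100 | 1 | 0
   9 | 1000110111011000 | 1 | 0
  10 | 0001101110110000 | 0 | 1
  11 | 0011011101100001 | 0 | 1
  12 | 0110111011000011 | 0 | 0
  13 | 1101110110000110 | 1 | 1
  14 | 1011101100001101 | 1 | 1
  15 | 0111011000011011 | 0 | 1
  16 | 1110110000110111 | 1 | 1
  17 | 1101100001101111 | 1 | 0
  18 | 1011000011011110 | 1 | 1
  19 | 0110000110111101 | 0 | 1
  20 | 1100001101111011 | 1 | 1
  21 | 1000011011110111 | 1 | 0
  22 | 0000110111101110 | 0 | 1
  23 | 0001101111011101 | 0 | 1
  24 | 0011011110111011 | 0 | 1
  25 | 0110111101110111 | 0 | 0
  26 | 1101111011101110 | 1 | 1
  27 | 1011110111011101 | 1 | 0
  28 | 0111101110111010 | 0 | 0
  29 | 1111011101110100 | 1 | 0
  30 | 1110111011101000 | 1 | 1
  31 | 1101110111010001 | 1 | 1
  32 | 1011101110100011 | 1 | 1
  33 | 0111011101000111 | 0 | 1
  34 | 1110111010001111 | 1 | 1
  35 | 1101110100011111 | 1 | 1
  36 | 1011101000111111 | 1 | 1
  37 | 0111010001111111 | 0 | 1
  38 | 1110100011111111 | 1 | 0
  39 | 1101000111111110 | 1 | 0
  40 | 1010001111111100 | 1 | 0
  41 | 0100011111111000 | 0 | 1
  42 | 1000111111110001 | 1 | 0
  43 | 0001111111100010 | 0 | 0
  44 | 0011111111000100 | 0 | 1
  45 | 0111111110001001 | 0 | 1
  46 | 1111111100010011 | 1 | 0
  47 | 1111111000100110 | 1 | 0
  48 | 1111110001001100 | 1 | 0
  49 | 1111100010011000 | 1 | 1
  50 | 1111000100110001 | 1 | 1
  51 | 1110001001100011 | 1 | 0
  52 | 1100010011000110 | 1 | 0
  53 | 1000100110001100 | 1 | 1
  54 | 0001001100011001 | 0 | 1
  55 | 0010011000110011 | 0 | 0
  56 | 0100110001100110 | 0 | 1
  57 | 1001100011001101 | 1 | 0
  58 | 0011000110011010 | 0 | 0
  59 | 0110001100110100 | 0 | 1
  60 | 1100011001101001 | 1 | 0
  61 | 1000110011010010 | 1 | 0
  62 | 0001100110100100 | 0 | 1
  63 | 0011001101001001 | 0 | 0
  64 | 0110011010010010 | 0 | 0
  65 | 1100110100100100 | 1 | 0
  66 | 1001101001001000 | 1 | 0
  67 | 0011010010010000 | 0 | 1
  68 | 0110100100100001 | 0 | 1
  69 | 1101001001000011 | 1 | 0
  70 | 1010010010000110 | 1 | 1
  71 | 0100100100001101 | 0 | 0
  72 | 1001001000011010 | 1 | 0
  73 | 0010010000110100 | 0 | 0
  74 | 0100100001101000 | 0 | 0
  75 | 1001000011010000 | 1 | 0
  76 | 0010000110100000 | 0 | 1
  77 | 0100001101000001 | 0 | 0
  78 | 1000011010000010 | 1 | 0
  79 | 0000110100000100 | 0 | 1
  80 | 0001101000001001 | 0 | 1
  81 | 0011010000010011 | 0 | 1
  82 | 0110100000100111 | 0 | 1
  83 | 1101000001001111 | 1 | 0
  84 | 1010000010011110 | 1 | 0
  85 | 0100000100111100 | 0 | 0
  86 | 1000001001111000 | 1 | 1
  87 | 0000010011110001 | 0 | 1
  88 | 0000100111100011 | 0 | 0
  89 | 0001001111000110 | 0 | 1
  90 | 0010011110001101 | 0 | 0
  91 | 0100111100011010 | 0 | 1
  92 | 1001111000110101 | 1 | 1
  93 | 0011110001101011 | 0 | 1
  94 | 0111100011010111 | 0 | 0
  95 | 1111000110101110 | 1 | 1
  96 | 1110001101011101 | 1 | 0
  97 | 1100011010111010 | 1 | 0
  98 | 1000110101110100 | 1 | 0
  99 | 0001101011101000 | 0 | 1
 100 | 0011010111010001 | 0 | 1
 101 | 0110101110100011 | 0 | 1
 102 | 1101011101000111 | 1 | 1
 103 | 1010111010001111 | 1 | 1
 104 | 0101110100011111 | 0 | 0
 105 | 1011101000111110 | 1 | 1
 106 | 0111010001111101 | 0 | 1
 107 | 1110100011111011 | 1 | 0
 108 | 1101000111110110 | 1 | 0
 109 | 1010001111101100 | 1 | 0
 110 | 0100011111011000 | 0 | 1
 111 | 1000111110110001 | 1 | 0
 112 | 0001111101100010 | 0 | 0
 113 | 0011111011000100 | 0 | 1
 114 | 0111110110001001 | 0 | 1
 115 | 1111101100010011 | 1 | 1
 116 | 1111011000100111 | 1 | 0
 117 | 1110110001001110 | 1 | 1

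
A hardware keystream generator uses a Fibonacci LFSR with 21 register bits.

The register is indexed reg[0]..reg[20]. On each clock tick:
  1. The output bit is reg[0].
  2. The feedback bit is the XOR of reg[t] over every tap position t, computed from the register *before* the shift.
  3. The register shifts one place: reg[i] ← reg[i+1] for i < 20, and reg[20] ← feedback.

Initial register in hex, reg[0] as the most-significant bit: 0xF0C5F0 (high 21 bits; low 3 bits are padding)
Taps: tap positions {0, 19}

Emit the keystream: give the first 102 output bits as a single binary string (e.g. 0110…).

111100001100010111110011010100101000110010110111010001010010111000110111110111101100000111001101100100

k : reg_k → out_k, fb_k
0: 111100001100010111110 → 1, fb=0
1: 111000011000101111100 → 1, fb=1
2: 110000110001011111001 → 1, fb=1
3: 100001100010111110011 → 1, fb=0
4: 000011000101111100110 → 0, fb=1
5: 000110001011111001101 → 0, fb=0
6: 001100010111110011010 → 0, fb=1
7: 011000101111100110101 → 0, fb=0
8: 110001011111001101010 → 1, fb=0
9: 100010111110011010100 → 1, fb=1
10: 000101111100110101001 → 0, fb=0
11: 001011111001101010010 → 0, fb=1
12: 010111110011010100101 → 0, fb=0
13: 101111100110101001010 → 1, fb=0
14: 011111001101010010100 → 0, fb=0
15: 111110011010100101000 → 1, fb=1
16: 111100110101001010001 → 1, fb=1
17: 111001101010010100011 → 1, fb=0
18: 110011010100101000110 → 1, fb=0
19: 100110101001010001100 → 1, fb=1
20: 001101010010100011001 → 0, fb=0
21: 011010100101000110010 → 0, fb=1
22: 110101001010001100101 → 1, fb=1
23: 101010010100011001011 → 1, fb=0
24: 010100101000110010110 → 0, fb=1
25: 101001010001100101101 → 1, fb=1
26: 010010100011001011011 → 0, fb=1
27: 100101000110010110111 → 1, fb=0
28: 001010001100101101110 → 0, fb=1
29: 010100011001011011101 → 0, fb=0
30: 101000110010110111010 → 1, fb=0
31: 010001100101101110100 → 0, fb=0
32: 100011001011011101000 → 1, fb=1
33: 000110010110111010001 → 0, fb=0
34: 001100101101110100010 → 0, fb=1
35: 011001011011101000101 → 0, fb=0
36: 110010110111010001010 → 1, fb=0
37: 100101101110100010100 → 1, fb=1
38: 001011011101000101001 → 0, fb=0
39: 010110111010001010010 → 0, fb=1
40: 101101110100010100101 → 1, fb=1
41: 011011101000101001011 → 0, fb=1
42: 110111010001010010111 → 1, fb=0
43: 101110100010100101110 → 1, fb=0
44: 011101000101001011100 → 0, fb=0
45: 111010001010010111000 → 1, fb=1
46: 110100010100101110001 → 1, fb=1
47: 101000101001011100011 → 1, fb=0
48: 010001010010111000110 → 0, fb=1
49: 100010100101110001101 → 1, fb=1
50: 000101001011100011011 → 0, fb=1
51: 001010010111000110111 → 0, fb=1
52: 010100101110001101111 → 0, fb=1
53: 101001011100011011111 → 1, fb=0
54: 010010111000110111110 → 0, fb=1
55: 100101110001101111101 → 1, fb=1
56: 001011100011011111011 → 0, fb=1
57: 010111000110111110111 → 0, fb=1
58: 101110001101111101111 → 1, fb=0
59: 011100011011111011110 → 0, fb=1
60: 111000110111110111101 → 1, fb=1
61: 110001101111101111011 → 1, fb=0
62: 100011011111011110110 → 1, fb=0
63: 000110111110111101100 → 0, fb=0
64: 001101111101111011000 → 0, fb=0
65: 011011111011110110000 → 0, fb=0
66: 110111110111101100000 → 1, fb=1
67: 101111101111011000001 → 1, fb=1
68: 011111011110110000011 → 0, fb=1
69: 111110111101100000111 → 1, fb=0
70: 111101111011000001110 → 1, fb=0
71: 111011110110000011100 → 1, fb=1
72: 110111101100000111001 → 1, fb=1
73: 101111011000001110011 → 1, fb=0
74: 011110110000011100110 → 0, fb=1
75: 111101100000111001101 → 1, fb=1
76: 111011000001110011011 → 1, fb=0
77: 110110000011100110110 → 1, fb=0
78: 101100000111001101100 → 1, fb=1
79: 011000001110011011001 → 0, fb=0
80: 110000011100110110010 → 1, fb=0
81: 100000111001101100100 → 1, fb=1
82: 000001110011011001001 → 0, fb=0
83: 000011100110110010010 → 0, fb=1
84: 000111001101100100101 → 0, fb=0
85: 001110011011001001010 → 0, fb=1
86: 011100110110010010101 → 0, fb=0
87: 111001101100100101010 → 1, fb=0
88: 110011011001001010100 → 1, fb=1
89: 100110110010010101001 → 1, fb=1
90: 001101100100101010011 → 0, fb=1
91: 011011001001010100111 → 0, fb=1
92: 110110010010101001111 → 1, fb=0
93: 101100100101010011110 → 1, fb=0
94: 011001001010100111100 → 0, fb=0
95: 110010010101001111000 → 1, fb=1
96: 100100101010011110001 → 1, fb=1
97: 001001010100111100011 → 0, fb=1
98: 010010101001111000111 → 0, fb=1
99: 100101010011110001111 → 1, fb=0
100: 001010100111100011110 → 0, fb=1
101: 010101001111000111101 → 0, fb=0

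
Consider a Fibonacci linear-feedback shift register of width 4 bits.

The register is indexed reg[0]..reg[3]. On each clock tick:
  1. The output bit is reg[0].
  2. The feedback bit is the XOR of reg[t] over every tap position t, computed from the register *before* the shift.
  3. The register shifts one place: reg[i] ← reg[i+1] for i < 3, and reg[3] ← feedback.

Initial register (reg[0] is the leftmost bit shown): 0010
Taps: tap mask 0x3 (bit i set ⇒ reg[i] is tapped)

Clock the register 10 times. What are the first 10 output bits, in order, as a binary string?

0010011010

step | reg (before) | out | fb
   0 | 0010 | 0 | 0
   1 | 0100 | 0 | 1
   2 | 1001 | 1 | 1
   3 | 0011 | 0 | 0
   4 | 0110 | 0 | 1
   5 | 1101 | 1 | 0
   6 | 1010 | 1 | 1
   7 | 0101 | 0 | 1
   8 | 1011 | 1 | 1
   9 | 0111 | 0 | 1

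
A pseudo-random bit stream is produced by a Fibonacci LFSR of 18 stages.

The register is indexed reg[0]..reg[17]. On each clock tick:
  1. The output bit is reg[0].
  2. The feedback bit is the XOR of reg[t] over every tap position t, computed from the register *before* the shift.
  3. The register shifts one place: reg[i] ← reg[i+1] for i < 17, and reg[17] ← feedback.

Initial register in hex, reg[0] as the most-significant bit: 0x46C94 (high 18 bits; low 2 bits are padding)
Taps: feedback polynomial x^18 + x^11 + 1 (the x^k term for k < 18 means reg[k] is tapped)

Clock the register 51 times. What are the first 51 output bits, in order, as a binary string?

tick  register→output (feedback)
  0  010001101100100101→0 (0)
  1  100011011001001010→1 (0)
  2  000110110010010100→0 (0)
  3  001101100100101000→0 (0)
  4  011011001001010000→0 (1)
  5  110110010010100001→1 (1)
  6  101100100101000011→1 (0)
  7  011001001010000110→0 (0)
  8  110010010100001100→1 (1)
  9  100100101000011001→1 (1)
 10  001001010000110011→0 (0)
 11  010010100001100110→0 (1)
 12  100101000011001101→1 (0)
 13  001010000110011010→0 (0)
 14  010100001100110100→0 (0)
 15  101000011001101000→1 (0)
 16  010000110011010000→0 (1)
 17  100001100110100001→1 (1)
 18  000011001101000011→0 (1)
 19  000110011010000111→0 (0)
 20  001100110100001110→0 (0)
 21  011001101000011100→0 (0)
 22  110011010000111000→1 (1)
 23  100110100001110001→1 (0)
 24  001101000011100010→0 (1)
 25  011010000111000101→0 (1)
 26  110100001110001011→1 (1)
 27  101000011100010111→1 (1)
 28  010000111000101111→0 (0)
 29  100001110001011110→1 (0)
 30  000011100010111100→0 (0)
 31  000111000101111000→0 (1)
 32  001110001011110001→0 (1)
 33  011100010111100011→0 (1)
 34  111000101111000111→1 (0)
 35  110001011110001110→1 (1)
 36  100010111100011101→1 (1)
 37  000101111000111011→0 (0)
 38  001011110001110110→0 (1)
 39  010111100011101101→0 (1)
 40  101111000111011011→1 (0)
 41  011110001110110110→0 (0)
 42  111100011101101100→1 (0)
 43  111000111011011000→1 (0)
 44  110001110110110000→1 (1)
 45  100011101101100001→1 (0)
 46  000111011011000010→0 (1)
 47  001110110110000101→0 (0)
 48  011101101100001010→0 (0)
 49  111011011000010100→1 (1)
 50  110110110000101001→1 (1)

010001101100100101000011001101000011100010111100011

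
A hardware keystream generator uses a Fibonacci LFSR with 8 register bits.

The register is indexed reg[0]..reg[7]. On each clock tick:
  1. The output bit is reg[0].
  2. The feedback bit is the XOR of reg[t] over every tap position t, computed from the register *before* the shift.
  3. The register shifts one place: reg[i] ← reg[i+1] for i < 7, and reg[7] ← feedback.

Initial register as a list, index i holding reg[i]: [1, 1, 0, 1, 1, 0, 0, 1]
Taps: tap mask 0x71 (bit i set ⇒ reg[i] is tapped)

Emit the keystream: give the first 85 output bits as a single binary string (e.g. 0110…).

1101100100100110000001110100100011100010000000101100011110100001111111100100001010011

step | reg (before) | out | fb
   0 | 11011001 | 1 | 0
   1 | 10110010 | 1 | 0
   2 | 01100100 | 0 | 1
   3 | 11001001 | 1 | 0
   4 | 10010010 | 1 | 0
   5 | 00100100 | 0 | 1
   6 | 01001001 | 0 | 1
   7 | 10010011 | 1 | 0
   8 | 00100110 | 0 | 0
   9 | 01001100 | 0 | 0
  10 | 10011000 | 1 | 0
  11 | 00110000 | 0 | 0
  12 | 01100000 | 0 | 0
  13 | 11000000 | 1 | 1
  14 | 10000001 | 1 | 1
  15 | 00000011 | 0 | 1
  16 | 00000111 | 0 | 0
  17 | 00001110 | 0 | 1
  18 | 00011101 | 0 | 0
  19 | 00111010 | 0 | 0
  20 | 01110100 | 0 | 1
  21 | 11101001 | 1 | 0
  22 | 11010010 | 1 | 0
  23 | 10100100 | 1 | 0
  24 | 01001000 | 0 | 1
  25 | 10010001 | 1 | 1
  26 | 00100011 | 0 | 1
  27 | 01000111 | 0 | 0
  28 | 10001110 | 1 | 0
  29 | 00011100 | 0 | 0
  30 | 00111000 | 0 | 1
  31 | 01110001 | 0 | 0
  32 | 11100010 | 1 | 0
  33 | 11000100 | 1 | 0
  34 | 10001000 | 1 | 0
  35 | 00010000 | 0 | 0
  36 | 00100000 | 0 | 0
  37 | 01000000 | 0 | 0
  38 | 10000000 | 1 | 1
  39 | 00000001 | 0 | 0
  40 | 00000010 | 0 | 1
  41 | 00000101 | 0 | 1
  42 | 00001011 | 0 | 0
  43 | 00010110 | 0 | 0
  44 | 00101100 | 0 | 0
  45 | 01011000 | 0 | 1
  46 | 10110001 | 1 | 1
  47 | 01100011 | 0 | 1
  48 | 11000111 | 1 | 1
  49 | 10001111 | 1 | 0
  50 | 00011110 | 0 | 1
  51 | 00111101 | 0 | 0
  52 | 01111010 | 0 | 0
  53 | 11110100 | 1 | 0
  54 | 11101000 | 1 | 0
  55 | 11010000 | 1 | 1
  56 | 10100001 | 1 | 1
  57 | 01000011 | 0 | 1
  58 | 10000111 | 1 | 1
  59 | 00001111 | 0 | 1
  60 | 00011111 | 0 | 1
  61 | 00111111 | 0 | 1
  62 | 01111111 | 0 | 1
  63 | 11111111 | 1 | 0
  64 | 11111110 | 1 | 0
  65 | 11111100 | 1 | 1
  66 | 11111001 | 1 | 0
  67 | 11110010 | 1 | 0
  68 | 11100100 | 1 | 0
  69 | 11001000 | 1 | 0
  70 | 10010000 | 1 | 1
  71 | 00100001 | 0 | 0
  72 | 01000010 | 0 | 1
  73 | 10000101 | 1 | 0
  74 | 00001010 | 0 | 0
  75 | 00010100 | 0 | 1
  76 | 00101001 | 0 | 1
  77 | 01010011 | 0 | 1
  78 | 10100111 | 1 | 1
  79 | 01001111 | 0 | 1
  80 | 10011111 | 1 | 0
  81 | 00111110 | 0 | 1
  82 | 01111101 | 0 | 0
  83 | 11111010 | 1 | 1
  84 | 11110101 | 1 | 0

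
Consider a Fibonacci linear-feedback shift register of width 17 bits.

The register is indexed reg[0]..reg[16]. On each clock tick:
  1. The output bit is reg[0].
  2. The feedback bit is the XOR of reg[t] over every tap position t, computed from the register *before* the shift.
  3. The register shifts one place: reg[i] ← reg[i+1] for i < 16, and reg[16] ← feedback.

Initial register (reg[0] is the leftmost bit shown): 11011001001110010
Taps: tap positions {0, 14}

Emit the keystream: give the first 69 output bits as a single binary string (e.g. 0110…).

tick  register→output (feedback)
  0  11011001001110010→1 (1)
  1  10110010011100101→1 (0)
  2  01100100111001010→0 (0)
  3  11001001110010100→1 (0)
  4  10010011100101000→1 (1)
  5  00100111001010001→0 (0)
  6  01001110010100010→0 (0)
  7  10011100101000100→1 (0)
  8  00111001010001000→0 (0)
  9  01110010100010000→0 (0)
 10  11100101000100000→1 (1)
 11  11001010001000001→1 (1)
 12  10010100010000011→1 (1)
 13  00101000100000111→0 (1)
 14  01010001000001111→0 (1)
 15  10100010000011111→1 (0)
 16  01000100000111110→0 (1)
 17  10001000001111101→1 (0)
 18  00010000011111010→0 (0)
 19  00100000111110100→0 (1)
 20  01000001111101001→0 (0)
 21  10000011111010010→1 (1)
 22  00000111110100101→0 (1)
 23  00001111101001011→0 (0)
 24  00011111010010110→0 (1)
 25  00111110100101101→0 (1)
 26  01111101001011011→0 (0)
 27  11111010010110110→1 (0)
 28  11110100101101100→1 (0)
 29  11101001011011000→1 (1)
 30  11010010110110001→1 (1)
 31  10100101101100011→1 (1)
 32  01001011011000111→0 (1)
 33  10010110110001111→1 (0)
 34  00101101100011110→0 (1)
 35  01011011000111101→0 (1)
 36  10110110001111011→1 (1)
 37  01101100011110111→0 (1)
 38  11011000111101111→1 (0)
 39  10110001111011110→1 (0)
 40  01100011110111100→0 (1)
 41  11000111101111001→1 (1)
 42  10001111011110011→1 (1)
 43  00011110111100111→0 (1)
 44  00111101111001111→0 (1)
 45  01111011110011111→0 (1)
 46  11110111100111111→1 (0)
 47  11101111001111110→1 (0)
 48  11011110011111100→1 (0)
 49  10111100111111000→1 (1)
 50  01111001111110001→0 (0)
 51  11110011111100010→1 (1)
 52  11100111111000101→1 (0)
 53  11001111110001010→1 (1)
 54  10011111100010101→1 (0)
 55  00111111000101010→0 (0)
 56  01111110001010100→0 (1)
 57  11111100010101001→1 (1)
 58  11111000101010011→1 (1)
 59  11110001010100111→1 (0)
 60  11100010101001110→1 (0)
 61  11000101010011100→1 (0)
 62  10001010100111000→1 (1)
 63  00010101001110001→0 (0)
 64  00101010011100010→0 (0)
 65  01010100111000100→0 (1)
 66  10101001110001001→1 (1)
 67  01010011100010011→0 (0)
 68  10100111000100110→1 (0)

110110010011100101000100000111110100101101100011110111100111111000101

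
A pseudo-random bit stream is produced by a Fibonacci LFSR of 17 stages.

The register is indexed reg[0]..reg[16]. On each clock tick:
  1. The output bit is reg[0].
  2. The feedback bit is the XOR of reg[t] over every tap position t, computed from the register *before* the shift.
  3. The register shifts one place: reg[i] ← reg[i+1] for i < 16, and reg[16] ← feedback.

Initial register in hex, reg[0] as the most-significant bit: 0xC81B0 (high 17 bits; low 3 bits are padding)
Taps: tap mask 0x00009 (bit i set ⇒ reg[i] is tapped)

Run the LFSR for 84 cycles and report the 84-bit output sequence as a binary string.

110010000001101101000100011000001011001110110010100101110001001100010111110001011101

tick  register→output (feedback)
  0  11001000000110110→1 (1)
  1  10010000001101101→1 (0)
  2  00100000011011010→0 (0)
  3  01000000110110100→0 (0)
  4  10000001101101000→1 (1)
  5  00000011011010001→0 (0)
  6  00000110110100010→0 (0)
  7  00001101101000100→0 (0)
  8  00011011010001000→0 (1)
  9  00110110100010001→0 (1)
 10  01101101000100011→0 (0)
 11  11011010001000110→1 (0)
 12  10110100010001100→1 (0)
 13  01101000100011000→0 (0)
 14  11010001000110000→1 (0)
 15  10100010001100000→1 (1)
 16  01000100011000001→0 (0)
 17  10001000110000010→1 (1)
 18  00010001100000101→0 (1)
 19  00100011000001011→0 (0)
 20  01000110000010110→0 (0)
 21  10001100000101100→1 (1)
 22  00011000001011001→0 (1)
 23  00110000010110011→0 (1)
 24  01100000101100111→0 (0)
 25  11000001011001110→1 (1)
 26  10000010110011101→1 (1)
 27  00000101100111011→0 (0)
 28  00001011001110110→0 (0)
 29  00010110011101100→0 (1)
 30  00101100111011001→0 (0)
 31  01011001110110010→0 (1)
 32  10110011101100101→1 (0)
 33  01100111011001010→0 (0)
 34  11001110110010100→1 (1)
 35  10011101100101001→1 (0)
 36  00111011001010010→0 (1)
 37  01110110010100101→0 (1)
 38  11101100101001011→1 (1)
 39  11011001010010111→1 (0)
 40  10110010100101110→1 (0)
 41  01100101001011100→0 (0)
 42  11001010010111000→1 (1)
 43  10010100101110001→1 (0)
 44  00101001011100010→0 (0)
 45  01010010111000100→0 (1)
 46  10100101110001001→1 (1)
 47  01001011100010011→0 (0)
 48  10010111000100110→1 (0)
 49  00101110001001100→0 (0)
 50  01011100010011000→0 (1)
 51  10111000100110001→1 (0)
 52  01110001001100010→0 (1)
 53  11100010011000101→1 (1)
 54  11000100110001011→1 (1)
 55  10001001100010111→1 (1)
 56  00010011000101111→0 (1)
 57  00100110001011111→0 (0)
 58  01001100010111110→0 (0)
 59  10011000101111100→1 (0)
 60  00110001011111000→0 (1)
 61  01100010111110001→0 (0)
 62  11000101111100010→1 (1)
 63  10001011111000101→1 (1)
 64  00010111110001011→0 (1)
 65  00101111100010111→0 (0)
 66  01011111000101110→0 (1)
 67  10111110001011101→1 (0)
 68  01111100010111010→0 (1)
 69  11111000101110101→1 (0)
 70  11110001011101010→1 (0)
 71  11100010111010100→1 (1)
 72  11000101110101001→1 (1)
 73  10001011101010011→1 (1)
 74  00010111010100111→0 (1)
 75  00101110101001111→0 (0)
 76  01011101010011110→0 (1)
 77  10111010100111101→1 (0)
 78  01110101001111010→0 (1)
 79  11101010011110101→1 (1)
 80  11010100111101011→1 (0)
 81  10101001111010110→1 (1)
 82  01010011110101101→0 (1)
 83  10100111101011011→1 (1)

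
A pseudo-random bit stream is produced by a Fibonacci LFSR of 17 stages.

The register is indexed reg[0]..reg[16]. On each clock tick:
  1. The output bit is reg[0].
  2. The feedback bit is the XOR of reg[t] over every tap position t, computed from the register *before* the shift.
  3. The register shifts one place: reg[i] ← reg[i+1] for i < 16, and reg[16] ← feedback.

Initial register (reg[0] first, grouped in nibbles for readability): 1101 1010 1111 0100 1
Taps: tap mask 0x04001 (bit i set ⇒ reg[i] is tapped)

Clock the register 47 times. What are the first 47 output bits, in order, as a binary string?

tick  register→output (feedback)
  0  11011010111101001→1 (1)
  1  10110101111010011→1 (1)
  2  01101011110100111→0 (1)
  3  11010111101001111→1 (0)
  4  10101111010011110→1 (0)
  5  01011110100111100→0 (1)
  6  10111101001111001→1 (1)
  7  01111010011110011→0 (0)
  8  11110100111100110→1 (0)
  9  11101001111001100→1 (0)
 10  11010011110011000→1 (1)
 11  10100111100110001→1 (1)
 12  01001111001100011→0 (0)
 13  10011110011000110→1 (0)
 14  00111100110001100→0 (1)
 15  01111001100011001→0 (0)
 16  11110011000110010→1 (1)
 17  11100110001100101→1 (0)
 18  11001100011001010→1 (1)
 19  10011000110010101→1 (0)
 20  00110001100101010→0 (0)
 21  01100011001010100→0 (1)
 22  11000110010101001→1 (1)
 23  10001100101010011→1 (1)
 24  00011001010100111→0 (1)
 25  00110010101001111→0 (1)
 26  01100101010011111→0 (1)
 27  11001010100111111→1 (0)
 28  10010101001111110→1 (0)
 29  00101010011111100→0 (1)
 30  01010100111111001→0 (0)
 31  10101001111110010→1 (1)
 32  01010011111100101→0 (1)
 33  10100111111001011→1 (1)
 34  01001111110010111→0 (1)
 35  10011111100101111→1 (0)
 36  00111111001011110→0 (1)
 37  01111110010111101→0 (1)
 38  11111100101111011→1 (1)
 39  11111001011110111→1 (0)
 40  11110010111101110→1 (0)
 41  11100101111011100→1 (0)
 42  11001011110111000→1 (1)
 43  10010111101110001→1 (1)
 44  00101111011100011→0 (0)
 45  01011110111000110→0 (1)
 46  10111101110001101→1 (0)

11011010111101001111001100011001010100111111001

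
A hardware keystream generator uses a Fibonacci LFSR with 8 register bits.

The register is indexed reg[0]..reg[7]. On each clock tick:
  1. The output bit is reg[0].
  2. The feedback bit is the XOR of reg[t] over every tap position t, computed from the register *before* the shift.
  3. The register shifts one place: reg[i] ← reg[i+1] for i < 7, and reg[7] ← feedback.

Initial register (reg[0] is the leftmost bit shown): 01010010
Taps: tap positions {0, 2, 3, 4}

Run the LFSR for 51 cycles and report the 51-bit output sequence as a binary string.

k : reg_k → out_k, fb_k
0: 01010010 → 0, fb=1
1: 10100101 → 1, fb=0
2: 01001010 → 0, fb=1
3: 10010101 → 1, fb=0
4: 00101010 → 0, fb=0
5: 01010100 → 0, fb=1
6: 10101001 → 1, fb=1
7: 01010011 → 0, fb=1
8: 10100111 → 1, fb=0
9: 01001110 → 0, fb=1
10: 10011101 → 1, fb=1
11: 00111011 → 0, fb=1
12: 01110111 → 0, fb=0
13: 11101110 → 1, fb=1
14: 11011101 → 1, fb=1
15: 10111011 → 1, fb=0
16: 01110110 → 0, fb=0
17: 11101100 → 1, fb=1
18: 11011001 → 1, fb=1
19: 10110011 → 1, fb=1
20: 01100111 → 0, fb=1
21: 11001111 → 1, fb=0
22: 10011110 → 1, fb=1
23: 00111101 → 0, fb=1
24: 01111011 → 0, fb=1
25: 11110111 → 1, fb=1
26: 11101111 → 1, fb=1
27: 11011111 → 1, fb=1
28: 10111111 → 1, fb=0
29: 01111110 → 0, fb=1
30: 11111101 → 1, fb=0
31: 11111010 → 1, fb=0
32: 11110100 → 1, fb=1
33: 11101001 → 1, fb=1
34: 11010011 → 1, fb=0
35: 10100110 → 1, fb=0
36: 01001100 → 0, fb=1
37: 10011001 → 1, fb=1
38: 00110011 → 0, fb=0
39: 01100110 → 0, fb=1
40: 11001101 → 1, fb=0
41: 10011010 → 1, fb=1
42: 00110101 → 0, fb=0
43: 01101010 → 0, fb=0
44: 11010100 → 1, fb=0
45: 10101000 → 1, fb=1
46: 01010001 → 0, fb=1
47: 10100011 → 1, fb=0
48: 01000110 → 0, fb=0
49: 10001100 → 1, fb=0
50: 00011000 → 0, fb=0

010100101010011101110110011110111111010011001101010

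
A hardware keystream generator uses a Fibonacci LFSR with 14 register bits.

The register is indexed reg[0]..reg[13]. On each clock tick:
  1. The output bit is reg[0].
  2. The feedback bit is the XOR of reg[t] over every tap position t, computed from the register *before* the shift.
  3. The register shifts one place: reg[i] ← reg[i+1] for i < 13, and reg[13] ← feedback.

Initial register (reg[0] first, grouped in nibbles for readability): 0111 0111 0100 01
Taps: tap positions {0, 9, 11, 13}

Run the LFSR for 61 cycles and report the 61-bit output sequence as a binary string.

0111011101000101100000011100000000000101000011101101000011000

k : reg_k → out_k, fb_k
0: 01110111010001 → 0, fb=0
1: 11101110100010 → 1, fb=1
2: 11011101000101 → 1, fb=1
3: 10111010001011 → 1, fb=0
4: 01110100010110 → 0, fb=0
5: 11101000101100 → 1, fb=0
6: 11010001011000 → 1, fb=0
7: 10100010110000 → 1, fb=0
8: 01000101100000 → 0, fb=0
9: 10001011000000 → 1, fb=1
10: 00010110000001 → 0, fb=1
11: 00101100000011 → 0, fb=1
12: 01011000000111 → 0, fb=0
13: 10110000001110 → 1, fb=0
14: 01100000011100 → 0, fb=0
15: 11000000111000 → 1, fb=0
16: 10000001110000 → 1, fb=0
17: 00000011100000 → 0, fb=0
18: 00000111000000 → 0, fb=0
19: 00001110000000 → 0, fb=0
20: 00011100000000 → 0, fb=0
21: 00111000000000 → 0, fb=0
22: 01110000000000 → 0, fb=0
23: 11100000000000 → 1, fb=1
24: 11000000000001 → 1, fb=0
25: 10000000000010 → 1, fb=1
26: 00000000000101 → 0, fb=0
27: 00000000001010 → 0, fb=0
28: 00000000010100 → 0, fb=0
29: 00000000101000 → 0, fb=0
30: 00000001010000 → 0, fb=1
31: 00000010100001 → 0, fb=1
32: 00000101000011 → 0, fb=1
33: 00001010000111 → 0, fb=0
34: 00010100001110 → 0, fb=1
35: 00101000011101 → 0, fb=1
36: 01010000111011 → 0, fb=0
37: 10100001110110 → 1, fb=1
38: 01000011101101 → 0, fb=0
39: 10000111011010 → 1, fb=0
40: 00001110110100 → 0, fb=0
41: 00011101101000 → 0, fb=0
42: 00111011010000 → 0, fb=1
43: 01110110100001 → 0, fb=1
44: 11101101000011 → 1, fb=0
45: 11011010000110 → 1, fb=0
46: 10110100001100 → 1, fb=0
47: 01101000011000 → 0, fb=1
48: 11010000110001 → 1, fb=1
49: 10100001100011 → 1, fb=0
50: 01000011000110 → 0, fb=1
51: 10000110001101 → 1, fb=1
52: 00001100011011 → 0, fb=0
53: 00011000110110 → 0, fb=0
54: 00110001101100 → 0, fb=1
55: 01100011011001 → 0, fb=0
56: 11000110110010 → 1, fb=0
57: 10001101100100 → 1, fb=0
58: 00011011001000 → 0, fb=0
59: 00110110010000 → 0, fb=1
60: 01101100100001 → 0, fb=1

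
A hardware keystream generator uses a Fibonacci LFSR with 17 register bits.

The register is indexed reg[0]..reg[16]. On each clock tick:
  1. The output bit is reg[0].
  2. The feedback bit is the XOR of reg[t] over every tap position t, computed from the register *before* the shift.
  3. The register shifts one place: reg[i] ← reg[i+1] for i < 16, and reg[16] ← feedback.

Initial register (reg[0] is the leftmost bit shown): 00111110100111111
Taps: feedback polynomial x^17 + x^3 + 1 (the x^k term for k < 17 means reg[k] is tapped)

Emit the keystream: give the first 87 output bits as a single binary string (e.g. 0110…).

tick  register→output (feedback)
  0  00111110100111111→0 (1)
  1  01111101001111111→0 (1)
  2  11111010011111111→1 (0)
  3  11110100111111110→1 (0)
  4  11101001111111100→1 (1)
  5  11010011111111001→1 (0)
  6  10100111111110010→1 (1)
  7  01001111111100101→0 (0)
  8  10011111111001010→1 (0)
  9  00111111110010100→0 (1)
 10  01111111100101001→0 (1)
 11  11111111001010011→1 (0)
 12  11111110010100110→1 (0)
 13  11111100101001100→1 (0)
 14  11111001010011000→1 (0)
 15  11110010100110000→1 (0)
 16  11100101001100000→1 (1)
 17  11001010011000001→1 (1)
 18  10010100110000011→1 (0)
 19  00101001100000110→0 (0)
 20  01010011000001100→0 (1)
 21  10100110000011001→1 (1)
 22  01001100000110011→0 (0)
 23  10011000001100110→1 (0)
 24  00110000011001100→0 (1)
 25  01100000110011001→0 (0)
 26  11000001100110010→1 (1)
 27  10000011001100101→1 (1)
 28  00000110011001011→0 (0)
 29  00001100110010110→0 (0)
 30  00011001100101100→0 (1)
 31  00110011001011001→0 (1)
 32  01100110010110011→0 (0)
 33  11001100101100110→1 (1)
 34  10011001011001101→1 (0)
 35  00110010110011010→0 (1)
 36  01100101100110101→0 (0)
 37  11001011001101010→1 (1)
 38  10010110011010101→1 (0)
 39  00101100110101010→0 (0)
 40  01011001101010100→0 (1)
 41  10110011010101001→1 (0)
 42  01100110101010010→0 (0)
 43  11001101010100100→1 (1)
 44  10011010101001001→1 (0)
 45  00110101010010010→0 (1)
 46  01101010100100101→0 (0)
 47  11010101001001010→1 (0)
 48  10101010010010100→1 (1)
 49  01010100100101001→0 (1)
 50  10101001001010011→1 (1)
 51  01010010010100111→0 (1)
 52  10100100101001111→1 (1)
 53  01001001010011111→0 (0)
 54  10010010100111110→1 (0)
 55  00100101001111100→0 (0)
 56  01001010011111000→0 (0)
 57  10010100111110000→1 (0)
 58  00101001111100000→0 (0)
 59  01010011111000000→0 (1)
 60  10100111110000001→1 (1)
 61  01001111100000011→0 (0)
 62  10011111000000110→1 (0)
 63  00111110000001100→0 (1)
 64  01111100000011001→0 (1)
 65  11111000000110011→1 (0)
 66  11110000001100110→1 (0)
 67  11100000011001100→1 (1)
 68  11000000110011001→1 (1)
 69  10000001100110011→1 (1)
 70  00000011001100111→0 (0)
 71  00000110011001110→0 (0)
 72  00001100110011100→0 (0)
 73  00011001100111000→0 (1)
 74  00110011001110001→0 (1)
 75  01100110011100011→0 (0)
 76  11001100111000110→1 (1)
 77  10011001110001101→1 (0)
 78  00110011100011010→0 (1)
 79  01100111000110101→0 (0)
 80  11001110001101010→1 (1)
 81  10011100011010101→1 (0)
 82  00111000110101010→0 (1)
 83  01110001101010101→0 (1)
 84  11100011010101011→1 (1)
 85  11000110101010111→1 (1)
 86  10001101010101111→1 (1)

001111101001111111100101001100000110011001011001101010100100101001111100000011001100111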